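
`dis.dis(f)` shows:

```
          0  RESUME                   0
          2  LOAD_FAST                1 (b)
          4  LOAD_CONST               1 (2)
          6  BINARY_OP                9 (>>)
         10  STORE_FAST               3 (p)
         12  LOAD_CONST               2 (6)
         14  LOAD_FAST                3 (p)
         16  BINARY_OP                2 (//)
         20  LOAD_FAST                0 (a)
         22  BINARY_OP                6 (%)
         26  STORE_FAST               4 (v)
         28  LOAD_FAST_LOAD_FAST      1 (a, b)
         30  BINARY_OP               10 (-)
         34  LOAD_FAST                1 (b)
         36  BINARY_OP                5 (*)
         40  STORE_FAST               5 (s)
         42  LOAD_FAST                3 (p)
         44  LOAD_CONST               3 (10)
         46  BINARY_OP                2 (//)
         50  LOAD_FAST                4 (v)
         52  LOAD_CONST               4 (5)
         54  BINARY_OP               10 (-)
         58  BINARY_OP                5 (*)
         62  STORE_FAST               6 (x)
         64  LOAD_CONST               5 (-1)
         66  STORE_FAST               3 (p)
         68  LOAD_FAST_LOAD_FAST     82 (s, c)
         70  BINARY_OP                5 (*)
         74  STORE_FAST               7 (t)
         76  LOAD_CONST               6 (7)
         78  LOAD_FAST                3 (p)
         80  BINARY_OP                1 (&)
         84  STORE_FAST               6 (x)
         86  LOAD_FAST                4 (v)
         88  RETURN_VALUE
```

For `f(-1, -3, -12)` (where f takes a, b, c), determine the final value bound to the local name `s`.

-6

LOAD_FAST b → push -3. Stack: [-3]
LOAD_CONST → push 2. Stack: [-3, 2]
BINARY_OP >> → -3 >> 2 = -1. Stack: [-1]
STORE_FAST p → p=-1. Stack: []
LOAD_CONST → push 6. Stack: [6]
LOAD_FAST p → push -1. Stack: [6, -1]
BINARY_OP // → 6 // -1 = -6. Stack: [-6]
LOAD_FAST a → push -1. Stack: [-6, -1]
BINARY_OP % → -6 % -1 = 0. Stack: [0]
STORE_FAST v → v=0. Stack: []
LOAD_FAST_LOAD_FAST a,b → push -1,-3. Stack: [-1, -3]
BINARY_OP - → -1 - -3 = 2. Stack: [2]
LOAD_FAST b → push -3. Stack: [2, -3]
BINARY_OP * → 2 * -3 = -6. Stack: [-6]
STORE_FAST s → s=-6. Stack: []
LOAD_FAST p → push -1. Stack: [-1]
LOAD_CONST → push 10. Stack: [-1, 10]
BINARY_OP // → -1 // 10 = -1. Stack: [-1]
LOAD_FAST v → push 0. Stack: [-1, 0]
LOAD_CONST → push 5. Stack: [-1, 0, 5]
BINARY_OP - → 0 - 5 = -5. Stack: [-1, -5]
BINARY_OP * → -1 * -5 = 5. Stack: [5]
STORE_FAST x → x=5. Stack: []
LOAD_CONST → push -1. Stack: [-1]
STORE_FAST p → p=-1. Stack: []
LOAD_FAST_LOAD_FAST s,c → push -6,-12. Stack: [-6, -12]
BINARY_OP * → -6 * -12 = 72. Stack: [72]
STORE_FAST t → t=72. Stack: []
LOAD_CONST → push 7. Stack: [7]
LOAD_FAST p → push -1. Stack: [7, -1]
BINARY_OP & → 7 & -1 = 7. Stack: [7]
STORE_FAST x → x=7. Stack: []
LOAD_FAST v → push 0. Stack: [0]
RETURN_VALUE → return 0.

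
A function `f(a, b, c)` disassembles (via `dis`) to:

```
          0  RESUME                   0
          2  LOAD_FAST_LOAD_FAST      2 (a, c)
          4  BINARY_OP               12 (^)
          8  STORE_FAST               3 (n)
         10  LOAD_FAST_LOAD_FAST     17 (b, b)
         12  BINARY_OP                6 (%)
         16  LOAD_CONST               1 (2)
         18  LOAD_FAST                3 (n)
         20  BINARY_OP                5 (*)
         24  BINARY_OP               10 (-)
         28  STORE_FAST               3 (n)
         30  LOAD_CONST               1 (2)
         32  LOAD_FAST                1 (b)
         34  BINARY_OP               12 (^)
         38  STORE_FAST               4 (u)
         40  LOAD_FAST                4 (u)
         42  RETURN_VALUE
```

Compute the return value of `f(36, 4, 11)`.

LOAD_FAST_LOAD_FAST a,c → push 36,11. Stack: [36, 11]
BINARY_OP ^ → 36 ^ 11 = 47. Stack: [47]
STORE_FAST n → n=47. Stack: []
LOAD_FAST_LOAD_FAST b,b → push 4,4. Stack: [4, 4]
BINARY_OP % → 4 % 4 = 0. Stack: [0]
LOAD_CONST → push 2. Stack: [0, 2]
LOAD_FAST n → push 47. Stack: [0, 2, 47]
BINARY_OP * → 2 * 47 = 94. Stack: [0, 94]
BINARY_OP - → 0 - 94 = -94. Stack: [-94]
STORE_FAST n → n=-94. Stack: []
LOAD_CONST → push 2. Stack: [2]
LOAD_FAST b → push 4. Stack: [2, 4]
BINARY_OP ^ → 2 ^ 4 = 6. Stack: [6]
STORE_FAST u → u=6. Stack: []
LOAD_FAST u → push 6. Stack: [6]
RETURN_VALUE → return 6.

6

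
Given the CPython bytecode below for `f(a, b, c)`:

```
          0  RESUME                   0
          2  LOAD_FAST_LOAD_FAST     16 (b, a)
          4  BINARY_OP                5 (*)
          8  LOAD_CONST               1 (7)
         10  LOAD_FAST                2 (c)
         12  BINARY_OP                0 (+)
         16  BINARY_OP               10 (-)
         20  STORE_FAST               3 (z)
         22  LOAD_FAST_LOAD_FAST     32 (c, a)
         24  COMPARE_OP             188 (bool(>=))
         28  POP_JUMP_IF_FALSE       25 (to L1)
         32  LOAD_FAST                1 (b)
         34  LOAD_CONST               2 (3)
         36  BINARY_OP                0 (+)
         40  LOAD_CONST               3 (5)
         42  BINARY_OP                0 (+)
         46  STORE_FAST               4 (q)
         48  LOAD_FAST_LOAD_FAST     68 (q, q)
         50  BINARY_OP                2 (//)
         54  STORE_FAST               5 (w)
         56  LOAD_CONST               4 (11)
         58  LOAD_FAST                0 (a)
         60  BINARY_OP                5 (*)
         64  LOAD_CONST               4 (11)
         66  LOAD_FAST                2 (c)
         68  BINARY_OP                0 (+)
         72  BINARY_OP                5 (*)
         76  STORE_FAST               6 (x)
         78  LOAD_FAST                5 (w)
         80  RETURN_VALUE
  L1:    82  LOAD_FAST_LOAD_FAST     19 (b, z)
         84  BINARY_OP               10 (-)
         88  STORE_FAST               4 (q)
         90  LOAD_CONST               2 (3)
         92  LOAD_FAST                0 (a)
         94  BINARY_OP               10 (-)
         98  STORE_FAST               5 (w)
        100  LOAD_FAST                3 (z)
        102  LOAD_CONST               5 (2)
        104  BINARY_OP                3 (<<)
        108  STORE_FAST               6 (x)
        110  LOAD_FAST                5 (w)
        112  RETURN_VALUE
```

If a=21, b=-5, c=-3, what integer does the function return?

LOAD_FAST_LOAD_FAST b,a → push -5,21. Stack: [-5, 21]
BINARY_OP * → -5 * 21 = -105. Stack: [-105]
LOAD_CONST → push 7. Stack: [-105, 7]
LOAD_FAST c → push -3. Stack: [-105, 7, -3]
BINARY_OP + → 7 + -3 = 4. Stack: [-105, 4]
BINARY_OP - → -105 - 4 = -109. Stack: [-109]
STORE_FAST z → z=-109. Stack: []
LOAD_FAST_LOAD_FAST c,a → push -3,21. Stack: [-3, 21]
COMPARE_OP bool(>=) → -3 vs 21 = False. Stack: [False]
POP_JUMP_IF_FALSE → pop False; jump. Stack: []
LOAD_FAST_LOAD_FAST b,z → push -5,-109. Stack: [-5, -109]
BINARY_OP - → -5 - -109 = 104. Stack: [104]
STORE_FAST q → q=104. Stack: []
LOAD_CONST → push 3. Stack: [3]
LOAD_FAST a → push 21. Stack: [3, 21]
BINARY_OP - → 3 - 21 = -18. Stack: [-18]
STORE_FAST w → w=-18. Stack: []
LOAD_FAST z → push -109. Stack: [-109]
LOAD_CONST → push 2. Stack: [-109, 2]
BINARY_OP << → -109 << 2 = -436. Stack: [-436]
STORE_FAST x → x=-436. Stack: []
LOAD_FAST w → push -18. Stack: [-18]
RETURN_VALUE → return -18.

-18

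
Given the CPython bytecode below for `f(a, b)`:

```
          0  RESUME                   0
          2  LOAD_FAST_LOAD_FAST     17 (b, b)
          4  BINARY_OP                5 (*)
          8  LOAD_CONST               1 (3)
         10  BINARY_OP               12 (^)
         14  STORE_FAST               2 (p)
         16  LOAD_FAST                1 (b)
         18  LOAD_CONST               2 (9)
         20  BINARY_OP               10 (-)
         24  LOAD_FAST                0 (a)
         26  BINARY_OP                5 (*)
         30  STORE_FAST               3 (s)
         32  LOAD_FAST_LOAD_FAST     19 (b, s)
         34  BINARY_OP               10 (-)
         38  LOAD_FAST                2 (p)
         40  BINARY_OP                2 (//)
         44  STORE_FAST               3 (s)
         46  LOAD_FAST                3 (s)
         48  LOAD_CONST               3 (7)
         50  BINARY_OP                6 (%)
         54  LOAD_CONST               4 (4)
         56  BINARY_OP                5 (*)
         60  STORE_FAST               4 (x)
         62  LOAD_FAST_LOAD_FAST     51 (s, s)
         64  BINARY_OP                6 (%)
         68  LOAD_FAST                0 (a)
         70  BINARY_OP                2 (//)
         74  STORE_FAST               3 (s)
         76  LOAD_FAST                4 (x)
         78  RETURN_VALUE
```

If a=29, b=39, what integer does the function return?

LOAD_FAST_LOAD_FAST b,b → push 39,39. Stack: [39, 39]
BINARY_OP * → 39 * 39 = 1521. Stack: [1521]
LOAD_CONST → push 3. Stack: [1521, 3]
BINARY_OP ^ → 1521 ^ 3 = 1522. Stack: [1522]
STORE_FAST p → p=1522. Stack: []
LOAD_FAST b → push 39. Stack: [39]
LOAD_CONST → push 9. Stack: [39, 9]
BINARY_OP - → 39 - 9 = 30. Stack: [30]
LOAD_FAST a → push 29. Stack: [30, 29]
BINARY_OP * → 30 * 29 = 870. Stack: [870]
STORE_FAST s → s=870. Stack: []
LOAD_FAST_LOAD_FAST b,s → push 39,870. Stack: [39, 870]
BINARY_OP - → 39 - 870 = -831. Stack: [-831]
LOAD_FAST p → push 1522. Stack: [-831, 1522]
BINARY_OP // → -831 // 1522 = -1. Stack: [-1]
STORE_FAST s → s=-1. Stack: []
LOAD_FAST s → push -1. Stack: [-1]
LOAD_CONST → push 7. Stack: [-1, 7]
BINARY_OP % → -1 % 7 = 6. Stack: [6]
LOAD_CONST → push 4. Stack: [6, 4]
BINARY_OP * → 6 * 4 = 24. Stack: [24]
STORE_FAST x → x=24. Stack: []
LOAD_FAST_LOAD_FAST s,s → push -1,-1. Stack: [-1, -1]
BINARY_OP % → -1 % -1 = 0. Stack: [0]
LOAD_FAST a → push 29. Stack: [0, 29]
BINARY_OP // → 0 // 29 = 0. Stack: [0]
STORE_FAST s → s=0. Stack: []
LOAD_FAST x → push 24. Stack: [24]
RETURN_VALUE → return 24.

24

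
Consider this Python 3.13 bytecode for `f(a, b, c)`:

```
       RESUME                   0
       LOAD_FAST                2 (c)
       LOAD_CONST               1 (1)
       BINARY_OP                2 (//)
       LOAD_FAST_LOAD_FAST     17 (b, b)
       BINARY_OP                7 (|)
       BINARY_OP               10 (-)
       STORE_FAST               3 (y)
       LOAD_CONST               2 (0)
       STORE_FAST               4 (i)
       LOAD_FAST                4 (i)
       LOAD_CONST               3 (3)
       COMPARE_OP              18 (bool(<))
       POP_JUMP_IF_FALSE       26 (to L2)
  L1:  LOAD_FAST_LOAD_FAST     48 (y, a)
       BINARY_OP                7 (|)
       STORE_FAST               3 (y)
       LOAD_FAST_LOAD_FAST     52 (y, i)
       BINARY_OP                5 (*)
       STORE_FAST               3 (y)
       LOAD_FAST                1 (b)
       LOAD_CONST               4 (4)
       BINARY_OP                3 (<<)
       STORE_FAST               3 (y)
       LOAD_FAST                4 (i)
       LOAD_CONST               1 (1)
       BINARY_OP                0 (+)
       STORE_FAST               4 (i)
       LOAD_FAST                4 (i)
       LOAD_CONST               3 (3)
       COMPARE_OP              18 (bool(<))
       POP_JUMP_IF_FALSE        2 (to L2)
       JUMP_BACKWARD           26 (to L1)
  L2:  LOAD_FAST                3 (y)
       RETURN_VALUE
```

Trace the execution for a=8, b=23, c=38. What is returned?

LOAD_FAST c → push 38
LOAD_CONST → push 1
BINARY_OP // → 38 // 1 = 38
LOAD_FAST_LOAD_FAST b,b → push 23,23
BINARY_OP | → 23 | 23 = 23
BINARY_OP - → 38 - 23 = 15
STORE_FAST y → y=15
LOAD_CONST → push 0
STORE_FAST i → i=0
LOAD_FAST i → push 0
LOAD_CONST → push 3
COMPARE_OP bool(<) → 0 vs 3 = True
POP_JUMP_IF_FALSE → pop True; no jump
LOAD_FAST_LOAD_FAST y,a → push 15,8
BINARY_OP | → 15 | 8 = 15
STORE_FAST y → y=15
LOAD_FAST_LOAD_FAST y,i → push 15,0
BINARY_OP * → 15 * 0 = 0
STORE_FAST y → y=0
LOAD_FAST b → push 23
LOAD_CONST → push 4
BINARY_OP << → 23 << 4 = 368
STORE_FAST y → y=368
LOAD_FAST i → push 0
LOAD_CONST → push 1
BINARY_OP + → 0 + 1 = 1
STORE_FAST i → i=1
LOAD_FAST i → push 1
LOAD_CONST → push 3
COMPARE_OP bool(<) → 1 vs 3 = True
POP_JUMP_IF_FALSE → pop True; no jump
LOAD_FAST_LOAD_FAST y,a → push 368,8
BINARY_OP | → 368 | 8 = 376
STORE_FAST y → y=376
LOAD_FAST_LOAD_FAST y,i → push 376,1
BINARY_OP * → 376 * 1 = 376
STORE_FAST y → y=376
LOAD_FAST b → push 23
LOAD_CONST → push 4
BINARY_OP << → 23 << 4 = 368
STORE_FAST y → y=368
LOAD_FAST i → push 1
LOAD_CONST → push 1
BINARY_OP + → 1 + 1 = 2
STORE_FAST i → i=2
LOAD_FAST i → push 2
LOAD_CONST → push 3
COMPARE_OP bool(<) → 2 vs 3 = True
POP_JUMP_IF_FALSE → pop True; no jump
LOAD_FAST_LOAD_FAST y,a → push 368,8
BINARY_OP | → 368 | 8 = 376
STORE_FAST y → y=376
LOAD_FAST_LOAD_FAST y,i → push 376,2
BINARY_OP * → 376 * 2 = 752
STORE_FAST y → y=752
LOAD_FAST b → push 23
LOAD_CONST → push 4
BINARY_OP << → 23 << 4 = 368
STORE_FAST y → y=368
LOAD_FAST i → push 2
LOAD_CONST → push 1
BINARY_OP + → 2 + 1 = 3
STORE_FAST i → i=3
LOAD_FAST i → push 3
LOAD_CONST → push 3
COMPARE_OP bool(<) → 3 vs 3 = False
POP_JUMP_IF_FALSE → pop False; jump
LOAD_FAST y → push 368
RETURN_VALUE → return 368.

368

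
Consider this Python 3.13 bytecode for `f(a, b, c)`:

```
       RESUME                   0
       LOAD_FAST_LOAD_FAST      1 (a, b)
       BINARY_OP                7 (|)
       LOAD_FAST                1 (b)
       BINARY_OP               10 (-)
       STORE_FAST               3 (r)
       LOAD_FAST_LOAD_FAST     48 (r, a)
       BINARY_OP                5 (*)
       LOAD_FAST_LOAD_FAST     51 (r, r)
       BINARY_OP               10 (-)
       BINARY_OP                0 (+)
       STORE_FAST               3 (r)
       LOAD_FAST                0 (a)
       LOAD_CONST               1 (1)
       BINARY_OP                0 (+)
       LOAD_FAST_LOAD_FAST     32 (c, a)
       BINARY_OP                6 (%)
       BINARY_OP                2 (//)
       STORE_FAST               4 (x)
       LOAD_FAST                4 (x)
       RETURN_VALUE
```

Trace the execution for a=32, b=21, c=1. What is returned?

33

LOAD_FAST_LOAD_FAST a,b → push 32,21. Stack: [32, 21]
BINARY_OP | → 32 | 21 = 53. Stack: [53]
LOAD_FAST b → push 21. Stack: [53, 21]
BINARY_OP - → 53 - 21 = 32. Stack: [32]
STORE_FAST r → r=32. Stack: []
LOAD_FAST_LOAD_FAST r,a → push 32,32. Stack: [32, 32]
BINARY_OP * → 32 * 32 = 1024. Stack: [1024]
LOAD_FAST_LOAD_FAST r,r → push 32,32. Stack: [1024, 32, 32]
BINARY_OP - → 32 - 32 = 0. Stack: [1024, 0]
BINARY_OP + → 1024 + 0 = 1024. Stack: [1024]
STORE_FAST r → r=1024. Stack: []
LOAD_FAST a → push 32. Stack: [32]
LOAD_CONST → push 1. Stack: [32, 1]
BINARY_OP + → 32 + 1 = 33. Stack: [33]
LOAD_FAST_LOAD_FAST c,a → push 1,32. Stack: [33, 1, 32]
BINARY_OP % → 1 % 32 = 1. Stack: [33, 1]
BINARY_OP // → 33 // 1 = 33. Stack: [33]
STORE_FAST x → x=33. Stack: []
LOAD_FAST x → push 33. Stack: [33]
RETURN_VALUE → return 33.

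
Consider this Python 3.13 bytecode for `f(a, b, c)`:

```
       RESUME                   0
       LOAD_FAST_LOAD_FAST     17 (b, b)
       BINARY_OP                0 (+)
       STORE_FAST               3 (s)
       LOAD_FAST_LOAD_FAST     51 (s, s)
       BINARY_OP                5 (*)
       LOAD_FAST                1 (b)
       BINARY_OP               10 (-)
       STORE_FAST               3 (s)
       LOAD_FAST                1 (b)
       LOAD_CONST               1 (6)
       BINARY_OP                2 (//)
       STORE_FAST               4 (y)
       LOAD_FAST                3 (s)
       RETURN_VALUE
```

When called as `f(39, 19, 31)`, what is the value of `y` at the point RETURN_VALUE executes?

3

LOAD_FAST_LOAD_FAST b,b → push 19,19. Stack: [19, 19]
BINARY_OP + → 19 + 19 = 38. Stack: [38]
STORE_FAST s → s=38. Stack: []
LOAD_FAST_LOAD_FAST s,s → push 38,38. Stack: [38, 38]
BINARY_OP * → 38 * 38 = 1444. Stack: [1444]
LOAD_FAST b → push 19. Stack: [1444, 19]
BINARY_OP - → 1444 - 19 = 1425. Stack: [1425]
STORE_FAST s → s=1425. Stack: []
LOAD_FAST b → push 19. Stack: [19]
LOAD_CONST → push 6. Stack: [19, 6]
BINARY_OP // → 19 // 6 = 3. Stack: [3]
STORE_FAST y → y=3. Stack: []
LOAD_FAST s → push 1425. Stack: [1425]
RETURN_VALUE → return 1425.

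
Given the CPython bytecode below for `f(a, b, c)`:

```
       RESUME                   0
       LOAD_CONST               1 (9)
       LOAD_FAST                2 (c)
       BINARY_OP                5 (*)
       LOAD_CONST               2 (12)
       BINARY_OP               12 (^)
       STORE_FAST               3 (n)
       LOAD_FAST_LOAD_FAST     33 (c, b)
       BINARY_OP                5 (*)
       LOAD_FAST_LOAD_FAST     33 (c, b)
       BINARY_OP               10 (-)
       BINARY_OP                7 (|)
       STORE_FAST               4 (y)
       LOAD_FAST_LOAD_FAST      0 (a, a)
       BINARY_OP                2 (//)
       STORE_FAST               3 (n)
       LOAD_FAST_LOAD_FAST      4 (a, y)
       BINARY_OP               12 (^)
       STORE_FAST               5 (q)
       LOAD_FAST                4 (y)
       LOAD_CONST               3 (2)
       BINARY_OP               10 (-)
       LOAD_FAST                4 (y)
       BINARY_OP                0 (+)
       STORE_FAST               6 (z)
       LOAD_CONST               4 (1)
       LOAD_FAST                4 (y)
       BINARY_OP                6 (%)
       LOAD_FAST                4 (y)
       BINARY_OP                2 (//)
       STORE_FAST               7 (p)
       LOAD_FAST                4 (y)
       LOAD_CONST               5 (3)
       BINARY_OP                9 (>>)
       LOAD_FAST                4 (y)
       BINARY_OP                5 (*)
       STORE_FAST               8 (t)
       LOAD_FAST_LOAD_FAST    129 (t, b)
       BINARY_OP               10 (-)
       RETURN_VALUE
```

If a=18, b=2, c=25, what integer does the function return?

LOAD_CONST → push 9. Stack: [9]
LOAD_FAST c → push 25. Stack: [9, 25]
BINARY_OP * → 9 * 25 = 225. Stack: [225]
LOAD_CONST → push 12. Stack: [225, 12]
BINARY_OP ^ → 225 ^ 12 = 237. Stack: [237]
STORE_FAST n → n=237. Stack: []
LOAD_FAST_LOAD_FAST c,b → push 25,2. Stack: [25, 2]
BINARY_OP * → 25 * 2 = 50. Stack: [50]
LOAD_FAST_LOAD_FAST c,b → push 25,2. Stack: [50, 25, 2]
BINARY_OP - → 25 - 2 = 23. Stack: [50, 23]
BINARY_OP | → 50 | 23 = 55. Stack: [55]
STORE_FAST y → y=55. Stack: []
LOAD_FAST_LOAD_FAST a,a → push 18,18. Stack: [18, 18]
BINARY_OP // → 18 // 18 = 1. Stack: [1]
STORE_FAST n → n=1. Stack: []
LOAD_FAST_LOAD_FAST a,y → push 18,55. Stack: [18, 55]
BINARY_OP ^ → 18 ^ 55 = 37. Stack: [37]
STORE_FAST q → q=37. Stack: []
LOAD_FAST y → push 55. Stack: [55]
LOAD_CONST → push 2. Stack: [55, 2]
BINARY_OP - → 55 - 2 = 53. Stack: [53]
LOAD_FAST y → push 55. Stack: [53, 55]
BINARY_OP + → 53 + 55 = 108. Stack: [108]
STORE_FAST z → z=108. Stack: []
LOAD_CONST → push 1. Stack: [1]
LOAD_FAST y → push 55. Stack: [1, 55]
BINARY_OP % → 1 % 55 = 1. Stack: [1]
LOAD_FAST y → push 55. Stack: [1, 55]
BINARY_OP // → 1 // 55 = 0. Stack: [0]
STORE_FAST p → p=0. Stack: []
LOAD_FAST y → push 55. Stack: [55]
LOAD_CONST → push 3. Stack: [55, 3]
BINARY_OP >> → 55 >> 3 = 6. Stack: [6]
LOAD_FAST y → push 55. Stack: [6, 55]
BINARY_OP * → 6 * 55 = 330. Stack: [330]
STORE_FAST t → t=330. Stack: []
LOAD_FAST_LOAD_FAST t,b → push 330,2. Stack: [330, 2]
BINARY_OP - → 330 - 2 = 328. Stack: [328]
RETURN_VALUE → return 328.

328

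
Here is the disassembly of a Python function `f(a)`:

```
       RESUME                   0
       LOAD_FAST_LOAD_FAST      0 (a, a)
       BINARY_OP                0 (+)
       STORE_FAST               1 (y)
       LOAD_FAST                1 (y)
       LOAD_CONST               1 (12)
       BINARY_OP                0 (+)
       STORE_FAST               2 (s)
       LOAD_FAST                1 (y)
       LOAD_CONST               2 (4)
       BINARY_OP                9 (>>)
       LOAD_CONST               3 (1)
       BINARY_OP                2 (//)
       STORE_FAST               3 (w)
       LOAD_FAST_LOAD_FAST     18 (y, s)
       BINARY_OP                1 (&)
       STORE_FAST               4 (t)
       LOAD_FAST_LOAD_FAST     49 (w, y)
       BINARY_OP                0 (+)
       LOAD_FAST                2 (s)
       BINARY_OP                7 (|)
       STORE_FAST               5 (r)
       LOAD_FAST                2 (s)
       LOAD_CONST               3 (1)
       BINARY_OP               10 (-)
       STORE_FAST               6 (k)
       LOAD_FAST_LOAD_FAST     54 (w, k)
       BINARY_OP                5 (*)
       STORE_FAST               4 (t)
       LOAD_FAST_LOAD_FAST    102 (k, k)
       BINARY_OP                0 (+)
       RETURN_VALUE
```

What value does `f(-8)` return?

-10

LOAD_FAST_LOAD_FAST a,a → push -8,-8. Stack: [-8, -8]
BINARY_OP + → -8 + -8 = -16. Stack: [-16]
STORE_FAST y → y=-16. Stack: []
LOAD_FAST y → push -16. Stack: [-16]
LOAD_CONST → push 12. Stack: [-16, 12]
BINARY_OP + → -16 + 12 = -4. Stack: [-4]
STORE_FAST s → s=-4. Stack: []
LOAD_FAST y → push -16. Stack: [-16]
LOAD_CONST → push 4. Stack: [-16, 4]
BINARY_OP >> → -16 >> 4 = -1. Stack: [-1]
LOAD_CONST → push 1. Stack: [-1, 1]
BINARY_OP // → -1 // 1 = -1. Stack: [-1]
STORE_FAST w → w=-1. Stack: []
LOAD_FAST_LOAD_FAST y,s → push -16,-4. Stack: [-16, -4]
BINARY_OP & → -16 & -4 = -16. Stack: [-16]
STORE_FAST t → t=-16. Stack: []
LOAD_FAST_LOAD_FAST w,y → push -1,-16. Stack: [-1, -16]
BINARY_OP + → -1 + -16 = -17. Stack: [-17]
LOAD_FAST s → push -4. Stack: [-17, -4]
BINARY_OP | → -17 | -4 = -1. Stack: [-1]
STORE_FAST r → r=-1. Stack: []
LOAD_FAST s → push -4. Stack: [-4]
LOAD_CONST → push 1. Stack: [-4, 1]
BINARY_OP - → -4 - 1 = -5. Stack: [-5]
STORE_FAST k → k=-5. Stack: []
LOAD_FAST_LOAD_FAST w,k → push -1,-5. Stack: [-1, -5]
BINARY_OP * → -1 * -5 = 5. Stack: [5]
STORE_FAST t → t=5. Stack: []
LOAD_FAST_LOAD_FAST k,k → push -5,-5. Stack: [-5, -5]
BINARY_OP + → -5 + -5 = -10. Stack: [-10]
RETURN_VALUE → return -10.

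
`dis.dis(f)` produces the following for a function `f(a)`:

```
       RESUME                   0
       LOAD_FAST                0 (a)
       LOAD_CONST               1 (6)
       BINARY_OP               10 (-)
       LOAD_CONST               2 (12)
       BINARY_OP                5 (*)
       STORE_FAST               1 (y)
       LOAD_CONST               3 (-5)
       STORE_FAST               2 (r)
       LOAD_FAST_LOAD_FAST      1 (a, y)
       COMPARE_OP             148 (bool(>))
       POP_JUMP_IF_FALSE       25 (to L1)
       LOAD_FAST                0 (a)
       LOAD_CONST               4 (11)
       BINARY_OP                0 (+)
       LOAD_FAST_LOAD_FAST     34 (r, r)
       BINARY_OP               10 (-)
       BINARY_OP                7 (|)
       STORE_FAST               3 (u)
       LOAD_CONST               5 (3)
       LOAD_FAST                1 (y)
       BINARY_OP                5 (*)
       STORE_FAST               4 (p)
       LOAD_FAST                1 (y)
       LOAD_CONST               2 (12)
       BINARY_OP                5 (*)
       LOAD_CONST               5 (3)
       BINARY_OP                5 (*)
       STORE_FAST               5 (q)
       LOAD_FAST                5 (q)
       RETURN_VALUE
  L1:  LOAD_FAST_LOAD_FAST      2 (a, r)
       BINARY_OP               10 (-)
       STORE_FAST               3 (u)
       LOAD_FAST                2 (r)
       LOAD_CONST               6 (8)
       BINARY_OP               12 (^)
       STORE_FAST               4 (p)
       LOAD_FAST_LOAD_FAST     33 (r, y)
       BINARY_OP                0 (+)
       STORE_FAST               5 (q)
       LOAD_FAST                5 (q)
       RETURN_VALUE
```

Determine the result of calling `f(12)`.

67

LOAD_FAST a → push 12. Stack: [12]
LOAD_CONST → push 6. Stack: [12, 6]
BINARY_OP - → 12 - 6 = 6. Stack: [6]
LOAD_CONST → push 12. Stack: [6, 12]
BINARY_OP * → 6 * 12 = 72. Stack: [72]
STORE_FAST y → y=72. Stack: []
LOAD_CONST → push -5. Stack: [-5]
STORE_FAST r → r=-5. Stack: []
LOAD_FAST_LOAD_FAST a,y → push 12,72. Stack: [12, 72]
COMPARE_OP bool(>) → 12 vs 72 = False. Stack: [False]
POP_JUMP_IF_FALSE → pop False; jump. Stack: []
LOAD_FAST_LOAD_FAST a,r → push 12,-5. Stack: [12, -5]
BINARY_OP - → 12 - -5 = 17. Stack: [17]
STORE_FAST u → u=17. Stack: []
LOAD_FAST r → push -5. Stack: [-5]
LOAD_CONST → push 8. Stack: [-5, 8]
BINARY_OP ^ → -5 ^ 8 = -13. Stack: [-13]
STORE_FAST p → p=-13. Stack: []
LOAD_FAST_LOAD_FAST r,y → push -5,72. Stack: [-5, 72]
BINARY_OP + → -5 + 72 = 67. Stack: [67]
STORE_FAST q → q=67. Stack: []
LOAD_FAST q → push 67. Stack: [67]
RETURN_VALUE → return 67.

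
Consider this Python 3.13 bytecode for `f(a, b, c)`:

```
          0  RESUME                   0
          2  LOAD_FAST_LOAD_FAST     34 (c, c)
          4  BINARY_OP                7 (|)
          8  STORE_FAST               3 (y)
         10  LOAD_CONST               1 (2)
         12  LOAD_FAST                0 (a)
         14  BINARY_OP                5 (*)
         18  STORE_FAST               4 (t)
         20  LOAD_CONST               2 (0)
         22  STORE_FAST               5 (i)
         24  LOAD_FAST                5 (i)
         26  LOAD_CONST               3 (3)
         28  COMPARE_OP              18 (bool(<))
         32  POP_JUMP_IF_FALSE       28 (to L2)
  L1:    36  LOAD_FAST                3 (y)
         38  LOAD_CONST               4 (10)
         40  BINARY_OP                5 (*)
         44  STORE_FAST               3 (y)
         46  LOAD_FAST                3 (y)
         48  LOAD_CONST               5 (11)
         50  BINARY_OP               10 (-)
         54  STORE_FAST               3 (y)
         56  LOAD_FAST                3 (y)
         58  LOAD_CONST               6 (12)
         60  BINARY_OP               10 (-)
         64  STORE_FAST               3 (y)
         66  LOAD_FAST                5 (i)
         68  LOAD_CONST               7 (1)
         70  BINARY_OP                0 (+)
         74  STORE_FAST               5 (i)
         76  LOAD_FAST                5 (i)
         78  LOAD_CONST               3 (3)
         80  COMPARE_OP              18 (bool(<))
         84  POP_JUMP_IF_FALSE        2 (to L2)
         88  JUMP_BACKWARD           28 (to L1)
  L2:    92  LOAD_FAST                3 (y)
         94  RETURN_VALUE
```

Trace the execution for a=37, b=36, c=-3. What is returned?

LOAD_FAST_LOAD_FAST c,c → push -3,-3
BINARY_OP | → -3 | -3 = -3
STORE_FAST y → y=-3
LOAD_CONST → push 2
LOAD_FAST a → push 37
BINARY_OP * → 2 * 37 = 74
STORE_FAST t → t=74
LOAD_CONST → push 0
STORE_FAST i → i=0
LOAD_FAST i → push 0
LOAD_CONST → push 3
COMPARE_OP bool(<) → 0 vs 3 = True
POP_JUMP_IF_FALSE → pop True; no jump
LOAD_FAST y → push -3
LOAD_CONST → push 10
BINARY_OP * → -3 * 10 = -30
STORE_FAST y → y=-30
LOAD_FAST y → push -30
LOAD_CONST → push 11
BINARY_OP - → -30 - 11 = -41
STORE_FAST y → y=-41
LOAD_FAST y → push -41
LOAD_CONST → push 12
BINARY_OP - → -41 - 12 = -53
STORE_FAST y → y=-53
LOAD_FAST i → push 0
LOAD_CONST → push 1
BINARY_OP + → 0 + 1 = 1
STORE_FAST i → i=1
LOAD_FAST i → push 1
LOAD_CONST → push 3
COMPARE_OP bool(<) → 1 vs 3 = True
POP_JUMP_IF_FALSE → pop True; no jump
LOAD_FAST y → push -53
LOAD_CONST → push 10
BINARY_OP * → -53 * 10 = -530
STORE_FAST y → y=-530
LOAD_FAST y → push -530
LOAD_CONST → push 11
BINARY_OP - → -530 - 11 = -541
STORE_FAST y → y=-541
LOAD_FAST y → push -541
LOAD_CONST → push 12
BINARY_OP - → -541 - 12 = -553
STORE_FAST y → y=-553
LOAD_FAST i → push 1
LOAD_CONST → push 1
BINARY_OP + → 1 + 1 = 2
STORE_FAST i → i=2
LOAD_FAST i → push 2
LOAD_CONST → push 3
COMPARE_OP bool(<) → 2 vs 3 = True
POP_JUMP_IF_FALSE → pop True; no jump
LOAD_FAST y → push -553
LOAD_CONST → push 10
BINARY_OP * → -553 * 10 = -5530
STORE_FAST y → y=-5530
LOAD_FAST y → push -5530
LOAD_CONST → push 11
BINARY_OP - → -5530 - 11 = -5541
STORE_FAST y → y=-5541
LOAD_FAST y → push -5541
LOAD_CONST → push 12
BINARY_OP - → -5541 - 12 = -5553
STORE_FAST y → y=-5553
LOAD_FAST i → push 2
LOAD_CONST → push 1
BINARY_OP + → 2 + 1 = 3
STORE_FAST i → i=3
LOAD_FAST i → push 3
LOAD_CONST → push 3
COMPARE_OP bool(<) → 3 vs 3 = False
POP_JUMP_IF_FALSE → pop False; jump
LOAD_FAST y → push -5553
RETURN_VALUE → return -5553.

-5553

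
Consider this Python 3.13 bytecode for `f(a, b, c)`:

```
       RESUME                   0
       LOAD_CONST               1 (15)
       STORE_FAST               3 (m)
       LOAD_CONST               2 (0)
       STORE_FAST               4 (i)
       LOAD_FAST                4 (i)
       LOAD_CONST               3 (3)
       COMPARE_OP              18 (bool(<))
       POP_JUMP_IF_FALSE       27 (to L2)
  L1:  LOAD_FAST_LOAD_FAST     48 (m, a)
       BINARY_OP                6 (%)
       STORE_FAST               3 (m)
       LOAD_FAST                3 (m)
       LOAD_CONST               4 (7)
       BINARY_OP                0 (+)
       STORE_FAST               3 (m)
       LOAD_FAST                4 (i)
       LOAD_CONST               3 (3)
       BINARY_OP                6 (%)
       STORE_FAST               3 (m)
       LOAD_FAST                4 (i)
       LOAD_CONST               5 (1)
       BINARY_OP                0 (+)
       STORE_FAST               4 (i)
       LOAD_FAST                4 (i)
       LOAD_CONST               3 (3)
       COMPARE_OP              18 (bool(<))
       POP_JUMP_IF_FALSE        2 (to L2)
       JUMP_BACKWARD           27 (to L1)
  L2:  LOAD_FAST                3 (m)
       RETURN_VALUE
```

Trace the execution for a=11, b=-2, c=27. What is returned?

2

LOAD_CONST → push 15. Stack: [15]
STORE_FAST m → m=15. Stack: []
LOAD_CONST → push 0. Stack: [0]
STORE_FAST i → i=0. Stack: []
LOAD_FAST i → push 0. Stack: [0]
LOAD_CONST → push 3. Stack: [0, 3]
COMPARE_OP bool(<) → 0 vs 3 = True. Stack: [True]
POP_JUMP_IF_FALSE → pop True; no jump. Stack: []
LOAD_FAST_LOAD_FAST m,a → push 15,11. Stack: [15, 11]
BINARY_OP % → 15 % 11 = 4. Stack: [4]
STORE_FAST m → m=4. Stack: []
LOAD_FAST m → push 4. Stack: [4]
LOAD_CONST → push 7. Stack: [4, 7]
BINARY_OP + → 4 + 7 = 11. Stack: [11]
STORE_FAST m → m=11. Stack: []
LOAD_FAST i → push 0. Stack: [0]
LOAD_CONST → push 3. Stack: [0, 3]
BINARY_OP % → 0 % 3 = 0. Stack: [0]
STORE_FAST m → m=0. Stack: []
LOAD_FAST i → push 0. Stack: [0]
LOAD_CONST → push 1. Stack: [0, 1]
BINARY_OP + → 0 + 1 = 1. Stack: [1]
STORE_FAST i → i=1. Stack: []
LOAD_FAST i → push 1. Stack: [1]
LOAD_CONST → push 3. Stack: [1, 3]
COMPARE_OP bool(<) → 1 vs 3 = True. Stack: [True]
POP_JUMP_IF_FALSE → pop True; no jump. Stack: []
LOAD_FAST_LOAD_FAST m,a → push 0,11. Stack: [0, 11]
BINARY_OP % → 0 % 11 = 0. Stack: [0]
STORE_FAST m → m=0. Stack: []
LOAD_FAST m → push 0. Stack: [0]
LOAD_CONST → push 7. Stack: [0, 7]
BINARY_OP + → 0 + 7 = 7. Stack: [7]
STORE_FAST m → m=7. Stack: []
LOAD_FAST i → push 1. Stack: [1]
LOAD_CONST → push 3. Stack: [1, 3]
BINARY_OP % → 1 % 3 = 1. Stack: [1]
STORE_FAST m → m=1. Stack: []
LOAD_FAST i → push 1. Stack: [1]
LOAD_CONST → push 1. Stack: [1, 1]
BINARY_OP + → 1 + 1 = 2. Stack: [2]
STORE_FAST i → i=2. Stack: []
LOAD_FAST i → push 2. Stack: [2]
LOAD_CONST → push 3. Stack: [2, 3]
COMPARE_OP bool(<) → 2 vs 3 = True. Stack: [True]
POP_JUMP_IF_FALSE → pop True; no jump. Stack: []
LOAD_FAST_LOAD_FAST m,a → push 1,11. Stack: [1, 11]
BINARY_OP % → 1 % 11 = 1. Stack: [1]
STORE_FAST m → m=1. Stack: []
LOAD_FAST m → push 1. Stack: [1]
LOAD_CONST → push 7. Stack: [1, 7]
BINARY_OP + → 1 + 7 = 8. Stack: [8]
STORE_FAST m → m=8. Stack: []
LOAD_FAST i → push 2. Stack: [2]
LOAD_CONST → push 3. Stack: [2, 3]
BINARY_OP % → 2 % 3 = 2. Stack: [2]
STORE_FAST m → m=2. Stack: []
LOAD_FAST i → push 2. Stack: [2]
LOAD_CONST → push 1. Stack: [2, 1]
BINARY_OP + → 2 + 1 = 3. Stack: [3]
STORE_FAST i → i=3. Stack: []
LOAD_FAST i → push 3. Stack: [3]
LOAD_CONST → push 3. Stack: [3, 3]
COMPARE_OP bool(<) → 3 vs 3 = False. Stack: [False]
POP_JUMP_IF_FALSE → pop False; jump. Stack: []
LOAD_FAST m → push 2. Stack: [2]
RETURN_VALUE → return 2.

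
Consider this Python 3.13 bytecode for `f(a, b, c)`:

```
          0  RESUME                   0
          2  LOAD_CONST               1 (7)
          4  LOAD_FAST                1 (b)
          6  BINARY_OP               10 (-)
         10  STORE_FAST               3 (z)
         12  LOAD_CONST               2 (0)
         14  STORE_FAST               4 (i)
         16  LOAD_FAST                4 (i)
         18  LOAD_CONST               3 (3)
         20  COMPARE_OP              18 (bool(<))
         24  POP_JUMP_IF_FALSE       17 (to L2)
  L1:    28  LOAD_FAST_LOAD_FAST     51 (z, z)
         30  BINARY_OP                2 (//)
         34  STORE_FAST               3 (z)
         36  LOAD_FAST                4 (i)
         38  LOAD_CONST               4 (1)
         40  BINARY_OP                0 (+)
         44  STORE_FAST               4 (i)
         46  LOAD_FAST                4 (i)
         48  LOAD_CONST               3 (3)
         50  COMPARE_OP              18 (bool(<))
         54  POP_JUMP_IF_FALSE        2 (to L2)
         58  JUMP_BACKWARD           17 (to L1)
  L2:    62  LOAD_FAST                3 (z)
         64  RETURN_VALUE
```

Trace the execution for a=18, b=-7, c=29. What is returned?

1

LOAD_CONST → push 7. Stack: [7]
LOAD_FAST b → push -7. Stack: [7, -7]
BINARY_OP - → 7 - -7 = 14. Stack: [14]
STORE_FAST z → z=14. Stack: []
LOAD_CONST → push 0. Stack: [0]
STORE_FAST i → i=0. Stack: []
LOAD_FAST i → push 0. Stack: [0]
LOAD_CONST → push 3. Stack: [0, 3]
COMPARE_OP bool(<) → 0 vs 3 = True. Stack: [True]
POP_JUMP_IF_FALSE → pop True; no jump. Stack: []
LOAD_FAST_LOAD_FAST z,z → push 14,14. Stack: [14, 14]
BINARY_OP // → 14 // 14 = 1. Stack: [1]
STORE_FAST z → z=1. Stack: []
LOAD_FAST i → push 0. Stack: [0]
LOAD_CONST → push 1. Stack: [0, 1]
BINARY_OP + → 0 + 1 = 1. Stack: [1]
STORE_FAST i → i=1. Stack: []
LOAD_FAST i → push 1. Stack: [1]
LOAD_CONST → push 3. Stack: [1, 3]
COMPARE_OP bool(<) → 1 vs 3 = True. Stack: [True]
POP_JUMP_IF_FALSE → pop True; no jump. Stack: []
LOAD_FAST_LOAD_FAST z,z → push 1,1. Stack: [1, 1]
BINARY_OP // → 1 // 1 = 1. Stack: [1]
STORE_FAST z → z=1. Stack: []
LOAD_FAST i → push 1. Stack: [1]
LOAD_CONST → push 1. Stack: [1, 1]
BINARY_OP + → 1 + 1 = 2. Stack: [2]
STORE_FAST i → i=2. Stack: []
LOAD_FAST i → push 2. Stack: [2]
LOAD_CONST → push 3. Stack: [2, 3]
COMPARE_OP bool(<) → 2 vs 3 = True. Stack: [True]
POP_JUMP_IF_FALSE → pop True; no jump. Stack: []
LOAD_FAST_LOAD_FAST z,z → push 1,1. Stack: [1, 1]
BINARY_OP // → 1 // 1 = 1. Stack: [1]
STORE_FAST z → z=1. Stack: []
LOAD_FAST i → push 2. Stack: [2]
LOAD_CONST → push 1. Stack: [2, 1]
BINARY_OP + → 2 + 1 = 3. Stack: [3]
STORE_FAST i → i=3. Stack: []
LOAD_FAST i → push 3. Stack: [3]
LOAD_CONST → push 3. Stack: [3, 3]
COMPARE_OP bool(<) → 3 vs 3 = False. Stack: [False]
POP_JUMP_IF_FALSE → pop False; jump. Stack: []
LOAD_FAST z → push 1. Stack: [1]
RETURN_VALUE → return 1.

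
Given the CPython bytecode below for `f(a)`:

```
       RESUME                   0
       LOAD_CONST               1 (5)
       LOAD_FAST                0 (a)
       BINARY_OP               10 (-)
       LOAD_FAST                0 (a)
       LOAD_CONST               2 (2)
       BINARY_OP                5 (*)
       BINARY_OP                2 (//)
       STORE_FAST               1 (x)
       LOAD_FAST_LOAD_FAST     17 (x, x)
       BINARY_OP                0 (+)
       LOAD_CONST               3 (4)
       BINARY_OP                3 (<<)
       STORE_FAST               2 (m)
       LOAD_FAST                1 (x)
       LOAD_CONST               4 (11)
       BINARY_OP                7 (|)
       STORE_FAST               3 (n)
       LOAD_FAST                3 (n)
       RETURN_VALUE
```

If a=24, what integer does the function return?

-1

LOAD_CONST → push 5. Stack: [5]
LOAD_FAST a → push 24. Stack: [5, 24]
BINARY_OP - → 5 - 24 = -19. Stack: [-19]
LOAD_FAST a → push 24. Stack: [-19, 24]
LOAD_CONST → push 2. Stack: [-19, 24, 2]
BINARY_OP * → 24 * 2 = 48. Stack: [-19, 48]
BINARY_OP // → -19 // 48 = -1. Stack: [-1]
STORE_FAST x → x=-1. Stack: []
LOAD_FAST_LOAD_FAST x,x → push -1,-1. Stack: [-1, -1]
BINARY_OP + → -1 + -1 = -2. Stack: [-2]
LOAD_CONST → push 4. Stack: [-2, 4]
BINARY_OP << → -2 << 4 = -32. Stack: [-32]
STORE_FAST m → m=-32. Stack: []
LOAD_FAST x → push -1. Stack: [-1]
LOAD_CONST → push 11. Stack: [-1, 11]
BINARY_OP | → -1 | 11 = -1. Stack: [-1]
STORE_FAST n → n=-1. Stack: []
LOAD_FAST n → push -1. Stack: [-1]
RETURN_VALUE → return -1.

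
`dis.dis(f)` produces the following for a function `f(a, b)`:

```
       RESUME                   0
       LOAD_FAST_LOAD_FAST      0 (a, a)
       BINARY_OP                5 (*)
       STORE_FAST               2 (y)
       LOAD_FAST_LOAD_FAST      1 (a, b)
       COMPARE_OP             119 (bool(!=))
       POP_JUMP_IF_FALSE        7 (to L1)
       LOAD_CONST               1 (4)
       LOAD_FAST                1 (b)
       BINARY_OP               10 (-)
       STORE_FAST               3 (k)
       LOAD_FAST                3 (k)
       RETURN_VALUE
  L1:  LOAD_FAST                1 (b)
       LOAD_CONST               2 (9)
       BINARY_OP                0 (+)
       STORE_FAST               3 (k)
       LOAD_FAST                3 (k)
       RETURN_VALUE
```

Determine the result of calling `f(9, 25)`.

LOAD_FAST_LOAD_FAST a,a → push 9,9. Stack: [9, 9]
BINARY_OP * → 9 * 9 = 81. Stack: [81]
STORE_FAST y → y=81. Stack: []
LOAD_FAST_LOAD_FAST a,b → push 9,25. Stack: [9, 25]
COMPARE_OP bool(!=) → 9 vs 25 = True. Stack: [True]
POP_JUMP_IF_FALSE → pop True; no jump. Stack: []
LOAD_CONST → push 4. Stack: [4]
LOAD_FAST b → push 25. Stack: [4, 25]
BINARY_OP - → 4 - 25 = -21. Stack: [-21]
STORE_FAST k → k=-21. Stack: []
LOAD_FAST k → push -21. Stack: [-21]
RETURN_VALUE → return -21.

-21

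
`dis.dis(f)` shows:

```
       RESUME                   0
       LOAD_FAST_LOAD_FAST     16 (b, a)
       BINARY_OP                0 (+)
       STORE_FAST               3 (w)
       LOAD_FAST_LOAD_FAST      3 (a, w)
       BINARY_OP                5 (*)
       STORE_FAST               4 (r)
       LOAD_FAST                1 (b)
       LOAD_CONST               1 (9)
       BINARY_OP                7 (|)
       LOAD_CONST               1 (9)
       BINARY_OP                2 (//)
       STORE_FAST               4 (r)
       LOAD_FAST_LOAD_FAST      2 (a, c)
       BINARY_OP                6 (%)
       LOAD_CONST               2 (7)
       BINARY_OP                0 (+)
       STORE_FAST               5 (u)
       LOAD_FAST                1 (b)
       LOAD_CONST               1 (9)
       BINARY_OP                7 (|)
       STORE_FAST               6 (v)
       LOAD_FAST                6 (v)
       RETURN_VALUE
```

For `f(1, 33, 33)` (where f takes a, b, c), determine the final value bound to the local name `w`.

34

LOAD_FAST_LOAD_FAST b,a → push 33,1. Stack: [33, 1]
BINARY_OP + → 33 + 1 = 34. Stack: [34]
STORE_FAST w → w=34. Stack: []
LOAD_FAST_LOAD_FAST a,w → push 1,34. Stack: [1, 34]
BINARY_OP * → 1 * 34 = 34. Stack: [34]
STORE_FAST r → r=34. Stack: []
LOAD_FAST b → push 33. Stack: [33]
LOAD_CONST → push 9. Stack: [33, 9]
BINARY_OP | → 33 | 9 = 41. Stack: [41]
LOAD_CONST → push 9. Stack: [41, 9]
BINARY_OP // → 41 // 9 = 4. Stack: [4]
STORE_FAST r → r=4. Stack: []
LOAD_FAST_LOAD_FAST a,c → push 1,33. Stack: [1, 33]
BINARY_OP % → 1 % 33 = 1. Stack: [1]
LOAD_CONST → push 7. Stack: [1, 7]
BINARY_OP + → 1 + 7 = 8. Stack: [8]
STORE_FAST u → u=8. Stack: []
LOAD_FAST b → push 33. Stack: [33]
LOAD_CONST → push 9. Stack: [33, 9]
BINARY_OP | → 33 | 9 = 41. Stack: [41]
STORE_FAST v → v=41. Stack: []
LOAD_FAST v → push 41. Stack: [41]
RETURN_VALUE → return 41.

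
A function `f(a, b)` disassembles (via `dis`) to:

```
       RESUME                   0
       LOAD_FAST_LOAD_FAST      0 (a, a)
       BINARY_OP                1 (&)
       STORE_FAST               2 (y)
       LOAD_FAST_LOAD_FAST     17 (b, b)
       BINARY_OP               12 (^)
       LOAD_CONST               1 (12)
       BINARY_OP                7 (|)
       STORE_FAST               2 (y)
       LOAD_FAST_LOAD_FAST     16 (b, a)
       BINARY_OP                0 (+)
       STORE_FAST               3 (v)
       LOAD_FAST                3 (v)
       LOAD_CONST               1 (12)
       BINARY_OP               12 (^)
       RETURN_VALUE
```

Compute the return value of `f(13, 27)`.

LOAD_FAST_LOAD_FAST a,a → push 13,13. Stack: [13, 13]
BINARY_OP & → 13 & 13 = 13. Stack: [13]
STORE_FAST y → y=13. Stack: []
LOAD_FAST_LOAD_FAST b,b → push 27,27. Stack: [27, 27]
BINARY_OP ^ → 27 ^ 27 = 0. Stack: [0]
LOAD_CONST → push 12. Stack: [0, 12]
BINARY_OP | → 0 | 12 = 12. Stack: [12]
STORE_FAST y → y=12. Stack: []
LOAD_FAST_LOAD_FAST b,a → push 27,13. Stack: [27, 13]
BINARY_OP + → 27 + 13 = 40. Stack: [40]
STORE_FAST v → v=40. Stack: []
LOAD_FAST v → push 40. Stack: [40]
LOAD_CONST → push 12. Stack: [40, 12]
BINARY_OP ^ → 40 ^ 12 = 36. Stack: [36]
RETURN_VALUE → return 36.

36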